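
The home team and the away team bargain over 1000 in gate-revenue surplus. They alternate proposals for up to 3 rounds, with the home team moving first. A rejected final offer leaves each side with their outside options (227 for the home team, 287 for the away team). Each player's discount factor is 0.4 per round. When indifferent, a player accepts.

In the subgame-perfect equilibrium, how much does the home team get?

714.08

Round 3 (the home team proposes): the away team gets 287 if talks fail, so the home team offers 287 and keeps 713.
Round 2 (the away team proposes): the home team can get 713 next round, worth 0.4 × 713 = 285.2 now, so the away team offers 285.2, keeping 714.8.
Round 1 (the home team proposes): the away team can get 714.8 next round, worth 0.4 × 714.8 = 285.92 now. The home team offers 285.92 and keeps 1000 − 285.92 = 714.08.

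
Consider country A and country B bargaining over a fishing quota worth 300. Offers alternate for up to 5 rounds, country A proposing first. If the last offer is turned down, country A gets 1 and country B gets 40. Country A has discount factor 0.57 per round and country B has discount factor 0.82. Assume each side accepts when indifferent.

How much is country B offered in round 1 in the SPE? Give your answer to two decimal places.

Round 5 (country A proposes): country B gets 40 if talks fail, so country A offers 40 and keeps 260.
Round 4 (country B proposes): country A can get 260 next round, worth 0.57 × 260 = 148.2 now, so country B offers 148.2, keeping 151.8.
Round 3 (country A proposes): country B can get 151.8 next round, worth 0.82 × 151.8 = 124.476 now. Country A offers 124.476 and keeps 300 − 124.476 = 175.524.
Round 2 (country B proposes): country A can get 175.524 next round, worth 0.57 × 175.524 = 100.04868 now, so country B offers 100.04868, keeping 199.95132.
Round 1 (country A proposes): country B can get 199.95132 next round, worth 0.82 × 199.95132 = 163.9600824 now; country A offers that and keeps 136.0399176.

163.96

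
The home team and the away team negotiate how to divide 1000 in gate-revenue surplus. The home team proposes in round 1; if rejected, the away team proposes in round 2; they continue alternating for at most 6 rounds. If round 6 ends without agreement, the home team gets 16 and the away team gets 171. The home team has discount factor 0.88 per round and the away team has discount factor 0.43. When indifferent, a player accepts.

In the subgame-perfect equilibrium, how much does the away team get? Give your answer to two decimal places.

131.71

By backward induction:
Round 6 (the away team proposes): the home team gets 16 if talks fail, so the away team offers 16 and keeps 984.
Round 5 (the home team proposes): the away team can get 984 next round, worth 0.43 × 984 = 423.12 now. The home team offers 423.12 and keeps 1000 − 423.12 = 576.88.
Round 4 (the away team proposes): the home team can get 576.88 next round, worth 0.88 × 576.88 = 507.6544 now. The away team offers 507.6544 and keeps 1000 − 507.6544 = 492.3456.
Round 3 (the home team proposes): the away team can get 492.3456 next round, worth 0.43 × 492.3456 = 211.708608 now. The home team offers 211.708608 and keeps 1000 − 211.708608 = 788.291392.
Round 2 (the away team proposes): the home team can get 788.291392 next round, worth 0.88 × 788.291392 = 693.69642496 now; the away team offers that and keeps 306.30357504.
Round 1 (the home team proposes): the away team can get 306.30357504 next round, worth 0.43 × 306.30357504 = 131.7105372672 now, so the home team offers 131.7105372672, keeping 868.2894627328.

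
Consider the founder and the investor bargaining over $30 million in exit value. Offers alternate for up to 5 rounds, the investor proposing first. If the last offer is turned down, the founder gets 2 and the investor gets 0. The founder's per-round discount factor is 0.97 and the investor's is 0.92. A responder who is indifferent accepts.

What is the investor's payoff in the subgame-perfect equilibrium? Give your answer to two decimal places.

Round 5 (the investor proposes): the founder gets 2 if talks fail, so the investor offers 2 and keeps 28.
Round 4 (the founder proposes): the investor can get 28 next round, worth 0.92 × 28 = 25.76 now, so the founder offers 25.76, keeping 4.24.
Round 3 (the investor proposes): the founder can get 4.24 next round, worth 0.97 × 4.24 = 4.1128 now, so the investor offers 4.1128, keeping 25.8872.
Round 2 (the founder proposes): the investor can get 25.8872 next round, worth 0.92 × 25.8872 = 23.816224 now, so the founder offers 23.816224, keeping 6.183776.
Round 1 (the investor proposes): the founder can get 6.183776 next round, worth 0.97 × 6.183776 = 5.99826272 now. The investor offers 5.99826272 and keeps 30 − 5.99826272 = 24.00173728.

24.00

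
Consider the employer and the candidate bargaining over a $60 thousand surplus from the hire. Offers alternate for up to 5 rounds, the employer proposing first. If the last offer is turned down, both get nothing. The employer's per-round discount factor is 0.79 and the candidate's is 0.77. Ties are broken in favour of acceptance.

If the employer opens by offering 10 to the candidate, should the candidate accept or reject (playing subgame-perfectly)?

Round 5 (the employer proposes): the candidate will accept anything ≥ 0, so the employer offers 0 and keeps 60.
Round 4 (the candidate proposes): the employer can get 60 next round, worth 0.79 × 60 = 47.4 now; the candidate offers that and keeps 12.6.
Round 3 (the employer proposes): the candidate can get 12.6 next round, worth 0.77 × 12.6 = 9.702 now. The employer offers 9.702 and keeps 60 − 9.702 = 50.298.
Round 2 (the candidate proposes): the employer can get 50.298 next round, worth 0.79 × 50.298 = 39.73542 now; the candidate offers that and keeps 20.26458.
So by rejecting in round 1, the candidate gets 20.26458 next round, worth 0.77 × 20.26458 = 15.6037266 now.
Offer 10 < 15.6037266, so the candidate rejects.

Reject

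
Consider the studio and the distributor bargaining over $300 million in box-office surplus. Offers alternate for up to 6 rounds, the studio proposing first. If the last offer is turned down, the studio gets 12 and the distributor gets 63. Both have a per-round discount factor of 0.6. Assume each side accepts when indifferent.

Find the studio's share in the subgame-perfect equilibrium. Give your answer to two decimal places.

By backward induction:
Round 6 (the distributor proposes): the studio gets 12 if talks fail, so the distributor offers 12 and keeps 288.
Round 5 (the studio proposes): the distributor can get 288 next round, worth 0.6 × 288 = 172.8 now. The studio offers 172.8 and keeps 300 − 172.8 = 127.2.
Round 4 (the distributor proposes): the studio can get 127.2 next round, worth 0.6 × 127.2 = 76.32 now; the distributor offers that and keeps 223.68.
Round 3 (the studio proposes): the distributor can get 223.68 next round, worth 0.6 × 223.68 = 134.208 now, so the studio offers 134.208, keeping 165.792.
Round 2 (the distributor proposes): the studio can get 165.792 next round, worth 0.6 × 165.792 = 99.4752 now; the distributor offers that and keeps 200.5248.
Round 1 (the studio proposes): the distributor can get 200.5248 next round, worth 0.6 × 200.5248 = 120.31488 now, so the studio offers 120.31488, keeping 179.68512.

179.69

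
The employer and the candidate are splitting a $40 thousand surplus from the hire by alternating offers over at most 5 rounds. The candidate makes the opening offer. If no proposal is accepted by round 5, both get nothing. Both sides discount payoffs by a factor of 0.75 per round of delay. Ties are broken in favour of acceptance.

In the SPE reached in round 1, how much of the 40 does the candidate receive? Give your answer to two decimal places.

28.28

Solve by backward induction from round 5.
Round 5 (the candidate proposes): the employer will accept anything ≥ 0, so the candidate offers 0 and keeps 40.
Round 4 (the employer proposes): the candidate can get 40 next round, worth 0.75 × 40 = 30 now. The employer offers 30 and keeps 40 − 30 = 10.
Round 3 (the candidate proposes): the employer can get 10 next round, worth 0.75 × 10 = 7.5 now. The candidate offers 7.5 and keeps 40 − 7.5 = 32.5.
Round 2 (the employer proposes): the candidate can get 32.5 next round, worth 0.75 × 32.5 = 24.375 now. The employer offers 24.375 and keeps 40 − 24.375 = 15.625.
Round 1 (the candidate proposes): the employer can get 15.625 next round, worth 0.75 × 15.625 = 11.71875 now; the candidate offers that and keeps 28.28125.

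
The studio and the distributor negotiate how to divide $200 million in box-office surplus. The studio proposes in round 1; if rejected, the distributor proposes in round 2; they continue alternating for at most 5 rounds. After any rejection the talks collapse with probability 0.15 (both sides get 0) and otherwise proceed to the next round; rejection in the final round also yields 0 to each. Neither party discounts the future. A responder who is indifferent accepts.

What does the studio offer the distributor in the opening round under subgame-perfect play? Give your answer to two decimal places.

43.92

Round 5 (the studio proposes): the distributor will accept anything ≥ 0, so the studio offers 0 and keeps 200.
Round 4 (the distributor proposes): rejecting gives the studio an expected 0.85 × 200 = 170. The distributor offers 170 and keeps 200 − 170 = 30.
Round 3 (the studio proposes): rejecting gives the distributor an expected 0.85 × 30 = 25.5. The studio offers 25.5 and keeps 200 − 25.5 = 174.5.
Round 2 (the distributor proposes): rejecting gives the studio an expected 0.85 × 174.5 = 148.325. The distributor offers 148.325 and keeps 200 − 148.325 = 51.675.
Round 1 (the studio proposes): rejecting gives the distributor an expected 0.85 × 51.675 = 43.92375, so the studio offers 43.92375, keeping 156.07625.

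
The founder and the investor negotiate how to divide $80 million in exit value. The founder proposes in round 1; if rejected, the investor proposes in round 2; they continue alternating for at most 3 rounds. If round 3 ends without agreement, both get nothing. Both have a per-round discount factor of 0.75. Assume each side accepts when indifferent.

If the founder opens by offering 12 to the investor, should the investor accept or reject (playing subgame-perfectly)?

Round 3 (the founder proposes): rejection yields 0 for the investor; the founder offers 0 and keeps 80.
Round 2 (the investor proposes): the founder can get 80 next round, worth 0.75 × 80 = 60 now; the investor offers that and keeps 20.
So by rejecting in round 1, the investor gets 20 next round, worth 0.75 × 20 = 15 now.
Offer 12 < 15, so the investor rejects.

Reject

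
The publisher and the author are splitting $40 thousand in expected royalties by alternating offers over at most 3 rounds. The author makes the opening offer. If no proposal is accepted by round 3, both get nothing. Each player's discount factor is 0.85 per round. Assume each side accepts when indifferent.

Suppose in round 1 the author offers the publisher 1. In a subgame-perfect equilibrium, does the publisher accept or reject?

Reject

Work out the publisher's continuation value if the offer is rejected.
Round 3 (the author proposes): rejection yields 0 for the publisher; the author offers 0 and keeps 40.
Round 2 (the publisher proposes): the author can get 40 next round, worth 0.85 × 40 = 34 now, so the publisher offers 34, keeping 6.
So by rejecting in round 1, the publisher gets 6 next round, worth 0.85 × 6 = 5.1 now.
Offer 1 < 5.1, so the publisher rejects.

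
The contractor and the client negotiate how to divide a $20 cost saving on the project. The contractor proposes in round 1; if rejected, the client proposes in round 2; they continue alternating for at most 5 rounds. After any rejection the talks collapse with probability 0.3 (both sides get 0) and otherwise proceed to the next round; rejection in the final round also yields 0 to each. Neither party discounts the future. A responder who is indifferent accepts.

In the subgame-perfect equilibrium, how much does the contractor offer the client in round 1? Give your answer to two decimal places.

Round 5 (the contractor proposes): the client will accept anything ≥ 0, so the contractor offers 0 and keeps 20.
Round 4 (the client proposes): rejecting gives the contractor an expected 0.7 × 20 = 14; the client offers that and keeps 6.
Round 3 (the contractor proposes): rejecting gives the client an expected 0.7 × 6 = 4.2, so the contractor offers 4.2, keeping 15.8.
Round 2 (the client proposes): rejecting gives the contractor an expected 0.7 × 15.8 = 11.06; the client offers that and keeps 8.94.
Round 1 (the contractor proposes): rejecting gives the client an expected 0.7 × 8.94 = 6.258. The contractor offers 6.258 and keeps 20 − 6.258 = 13.742.

6.26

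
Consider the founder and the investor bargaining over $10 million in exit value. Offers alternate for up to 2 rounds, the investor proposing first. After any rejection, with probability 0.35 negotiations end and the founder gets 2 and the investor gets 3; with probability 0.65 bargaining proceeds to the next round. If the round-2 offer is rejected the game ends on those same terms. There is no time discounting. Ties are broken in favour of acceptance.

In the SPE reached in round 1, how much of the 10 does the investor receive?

Round 2 (the founder proposes): the investor gets 3 if talks fail, so the founder offers 3 and keeps 7.
Round 1 (the investor proposes): rejecting gives the founder an expected 0.65 × 7 + 0.35 × 2 = 5.25. The investor offers 5.25 and keeps 10 − 5.25 = 4.75.

4.75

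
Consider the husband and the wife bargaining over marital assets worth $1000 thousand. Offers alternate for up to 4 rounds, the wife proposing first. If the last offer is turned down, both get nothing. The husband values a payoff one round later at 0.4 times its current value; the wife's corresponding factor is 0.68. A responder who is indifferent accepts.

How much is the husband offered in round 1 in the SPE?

236.8

Round 4 (the husband proposes): rejection yields 0 for the wife; the husband offers 0 and keeps 1000.
Round 3 (the wife proposes): the husband can get 1000 next round, worth 0.4 × 1000 = 400 now. The wife offers 400 and keeps 1000 − 400 = 600.
Round 2 (the husband proposes): the wife can get 600 next round, worth 0.68 × 600 = 408 now. The husband offers 408 and keeps 1000 − 408 = 592.
Round 1 (the wife proposes): the husband can get 592 next round, worth 0.4 × 592 = 236.8 now. The wife offers 236.8 and keeps 1000 − 236.8 = 763.2.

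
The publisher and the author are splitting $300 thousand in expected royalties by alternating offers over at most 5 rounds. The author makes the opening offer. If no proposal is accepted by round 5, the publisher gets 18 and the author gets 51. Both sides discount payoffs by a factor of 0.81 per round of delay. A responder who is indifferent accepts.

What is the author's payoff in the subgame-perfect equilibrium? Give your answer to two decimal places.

Round 5 (the author proposes): the publisher gets 18 if talks fail, so the author offers 18 and keeps 282.
Round 4 (the publisher proposes): the author can get 282 next round, worth 0.81 × 282 = 228.42 now, so the publisher offers 228.42, keeping 71.58.
Round 3 (the author proposes): the publisher can get 71.58 next round, worth 0.81 × 71.58 = 57.9798 now; the author offers that and keeps 242.0202.
Round 2 (the publisher proposes): the author can get 242.0202 next round, worth 0.81 × 242.0202 = 196.036362 now, so the publisher offers 196.036362, keeping 103.963638.
Round 1 (the author proposes): the publisher can get 103.963638 next round, worth 0.81 × 103.963638 = 84.21054678 now, so the author offers 84.21054678, keeping 215.78945322.

215.79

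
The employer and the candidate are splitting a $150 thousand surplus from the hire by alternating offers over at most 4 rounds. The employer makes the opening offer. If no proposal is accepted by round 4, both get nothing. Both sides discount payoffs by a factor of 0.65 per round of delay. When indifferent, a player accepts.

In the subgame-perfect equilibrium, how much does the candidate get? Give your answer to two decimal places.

Round 4 (the candidate proposes): the employer will accept anything ≥ 0, so the candidate offers 0 and keeps 150.
Round 3 (the employer proposes): the candidate can get 150 next round, worth 0.65 × 150 = 97.5 now; the employer offers that and keeps 52.5.
Round 2 (the candidate proposes): the employer can get 52.5 next round, worth 0.65 × 52.5 = 34.125 now; the candidate offers that and keeps 115.875.
Round 1 (the employer proposes): the candidate can get 115.875 next round, worth 0.65 × 115.875 = 75.31875 now; the employer offers that and keeps 74.68125.

75.32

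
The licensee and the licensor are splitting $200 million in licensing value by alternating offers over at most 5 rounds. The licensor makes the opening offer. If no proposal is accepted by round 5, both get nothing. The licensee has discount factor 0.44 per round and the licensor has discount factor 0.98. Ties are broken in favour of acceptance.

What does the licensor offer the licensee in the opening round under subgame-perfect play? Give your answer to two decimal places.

2.52

Round 5 (the licensor proposes): the licensee will accept anything ≥ 0, so the licensor offers 0 and keeps 200.
Round 4 (the licensee proposes): the licensor can get 200 next round, worth 0.98 × 200 = 196 now. The licensee offers 196 and keeps 200 − 196 = 4.
Round 3 (the licensor proposes): the licensee can get 4 next round, worth 0.44 × 4 = 1.76 now; the licensor offers that and keeps 198.24.
Round 2 (the licensee proposes): the licensor can get 198.24 next round, worth 0.98 × 198.24 = 194.2752 now, so the licensee offers 194.2752, keeping 5.7248.
Round 1 (the licensor proposes): the licensee can get 5.7248 next round, worth 0.44 × 5.7248 = 2.518912 now; the licensor offers that and keeps 197.481088.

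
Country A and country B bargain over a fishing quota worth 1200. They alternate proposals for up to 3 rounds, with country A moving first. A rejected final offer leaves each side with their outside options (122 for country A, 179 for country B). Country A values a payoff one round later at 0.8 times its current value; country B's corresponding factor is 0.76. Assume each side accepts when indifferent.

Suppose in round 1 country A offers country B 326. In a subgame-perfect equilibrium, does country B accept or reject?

Work out country B's continuation value if the offer is rejected.
Round 3 (country A proposes): country B gets 179 if talks fail, so country A offers 179 and keeps 1021.
Round 2 (country B proposes): country A can get 1021 next round, worth 0.8 × 1021 = 816.8 now, so country B offers 816.8, keeping 383.2.
So by rejecting in round 1, country B gets 383.2 next round, worth 0.76 × 383.2 = 291.232 now.
Offer 326 ≥ 291.232, so country B accepts.

Accept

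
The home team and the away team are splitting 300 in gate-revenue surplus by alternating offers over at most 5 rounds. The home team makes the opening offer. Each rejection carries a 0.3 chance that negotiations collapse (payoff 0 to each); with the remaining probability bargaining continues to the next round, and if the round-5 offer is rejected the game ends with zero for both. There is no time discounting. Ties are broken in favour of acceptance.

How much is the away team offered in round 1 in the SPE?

93.87

Round 5 (the home team proposes): the away team will accept anything ≥ 0, so the home team offers 0 and keeps 300.
Round 4 (the away team proposes): rejecting gives the home team an expected 0.7 × 300 = 210; the away team offers that and keeps 90.
Round 3 (the home team proposes): rejecting gives the away team an expected 0.7 × 90 = 63, so the home team offers 63, keeping 237.
Round 2 (the away team proposes): rejecting gives the home team an expected 0.7 × 237 = 165.9, so the away team offers 165.9, keeping 134.1.
Round 1 (the home team proposes): rejecting gives the away team an expected 0.7 × 134.1 = 93.87, so the home team offers 93.87, keeping 206.13.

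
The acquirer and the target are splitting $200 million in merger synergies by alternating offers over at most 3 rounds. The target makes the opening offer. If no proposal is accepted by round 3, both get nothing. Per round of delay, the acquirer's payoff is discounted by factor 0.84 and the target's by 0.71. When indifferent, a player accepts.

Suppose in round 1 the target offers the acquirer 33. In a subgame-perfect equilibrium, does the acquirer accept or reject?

Round 3 (the target proposes): the acquirer will accept anything ≥ 0, so the target offers 0 and keeps 200.
Round 2 (the acquirer proposes): the target can get 200 next round, worth 0.71 × 200 = 142 now; the acquirer offers that and keeps 58.
So by rejecting in round 1, the acquirer gets 58 next round, worth 0.84 × 58 = 48.72 now.
Offer 33 < 48.72, so the acquirer rejects.

Reject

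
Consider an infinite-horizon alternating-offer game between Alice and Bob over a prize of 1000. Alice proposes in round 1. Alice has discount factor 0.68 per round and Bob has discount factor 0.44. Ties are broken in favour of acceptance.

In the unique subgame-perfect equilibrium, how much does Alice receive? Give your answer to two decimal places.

799.09

Let x be Alice's share when Alice proposes and y be Bob's share when Bob proposes.
Bob accepts iff offered ≥ 0.44·y, so x = 1000 − 0.44y. Symmetrically y = 1000 − 0.68x.
Substituting: x = 1000 − 0.44(1000 − 0.68x), giving x(1 − 0.68·0.44) = 1000(1 − 0.44).
So x = 1000 × 0.56 / 0.7008 ≈ 799.0868, and Bob receives 1000 − x ≈ 200.9132.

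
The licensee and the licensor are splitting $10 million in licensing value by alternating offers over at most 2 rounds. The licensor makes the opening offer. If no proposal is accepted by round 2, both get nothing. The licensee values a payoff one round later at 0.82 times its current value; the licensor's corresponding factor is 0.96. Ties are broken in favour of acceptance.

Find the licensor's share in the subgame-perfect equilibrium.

1.8

Round 2 (the licensee proposes): rejection yields 0 for the licensor; the licensee offers 0 and keeps 10.
Round 1 (the licensor proposes): the licensee can get 10 next round, worth 0.82 × 10 = 8.2 now; the licensor offers that and keeps 1.8.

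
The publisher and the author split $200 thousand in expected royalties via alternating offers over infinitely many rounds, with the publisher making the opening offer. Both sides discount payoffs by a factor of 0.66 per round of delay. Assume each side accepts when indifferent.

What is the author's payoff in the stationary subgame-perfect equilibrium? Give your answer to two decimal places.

79.52

When the publisher proposes, the author accepts any offer worth at least 0.66 times what the author would get by proposing next round; and vice versa.
This gives x = 200 − 0.66y and y = 200 − 0.66x, where x and y are each side's share when it proposes.
Hence (1 − 0.66·0.66)x = 200(1 − 0.66), i.e. 0.5644·x = 68.
x ≈ 120.4819; the author's share is 200 − x ≈ 79.5181.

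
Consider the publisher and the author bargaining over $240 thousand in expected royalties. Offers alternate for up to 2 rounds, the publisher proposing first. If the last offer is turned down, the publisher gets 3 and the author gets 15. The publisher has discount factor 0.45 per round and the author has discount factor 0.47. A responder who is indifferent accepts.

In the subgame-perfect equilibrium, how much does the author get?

111.39

Solve by backward induction from round 2.
Round 2 (the author proposes): the publisher gets 3 if talks fail, so the author offers 3 and keeps 237.
Round 1 (the publisher proposes): the author can get 237 next round, worth 0.47 × 237 = 111.39 now, so the publisher offers 111.39, keeping 128.61.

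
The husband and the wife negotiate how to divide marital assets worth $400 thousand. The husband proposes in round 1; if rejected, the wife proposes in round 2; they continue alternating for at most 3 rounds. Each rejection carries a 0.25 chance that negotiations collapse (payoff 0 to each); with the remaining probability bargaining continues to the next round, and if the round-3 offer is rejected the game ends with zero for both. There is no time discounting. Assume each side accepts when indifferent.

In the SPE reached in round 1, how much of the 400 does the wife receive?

75

Round 3 (the husband proposes): the wife will accept anything ≥ 0, so the husband offers 0 and keeps 400.
Round 2 (the wife proposes): rejecting gives the husband an expected 0.75 × 400 = 300, so the wife offers 300, keeping 100.
Round 1 (the husband proposes): rejecting gives the wife an expected 0.75 × 100 = 75. The husband offers 75 and keeps 400 − 75 = 325.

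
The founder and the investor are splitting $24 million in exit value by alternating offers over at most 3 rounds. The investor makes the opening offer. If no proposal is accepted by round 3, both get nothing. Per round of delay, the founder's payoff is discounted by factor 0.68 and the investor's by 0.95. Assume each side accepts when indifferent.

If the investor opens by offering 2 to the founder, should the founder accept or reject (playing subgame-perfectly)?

Work out the founder's continuation value if the offer is rejected.
Round 3 (the investor proposes): rejection yields 0 for the founder; the investor offers 0 and keeps 24.
Round 2 (the founder proposes): the investor can get 24 next round, worth 0.95 × 24 = 22.8 now; the founder offers that and keeps 1.2.
So by rejecting in round 1, the founder gets 1.2 next round, worth 0.68 × 1.2 = 0.816 now.
Offer 2 ≥ 0.816, so the founder accepts.

Accept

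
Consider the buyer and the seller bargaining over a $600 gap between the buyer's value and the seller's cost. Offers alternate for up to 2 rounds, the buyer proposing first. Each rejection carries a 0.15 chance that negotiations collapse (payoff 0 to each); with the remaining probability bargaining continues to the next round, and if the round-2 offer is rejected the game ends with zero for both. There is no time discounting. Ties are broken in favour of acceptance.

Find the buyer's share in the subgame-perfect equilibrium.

By backward induction:
Round 2 (the seller proposes): rejection yields 0 for the buyer; the seller offers 0 and keeps 600.
Round 1 (the buyer proposes): rejecting gives the seller an expected 0.85 × 600 = 510; the buyer offers that and keeps 90.

90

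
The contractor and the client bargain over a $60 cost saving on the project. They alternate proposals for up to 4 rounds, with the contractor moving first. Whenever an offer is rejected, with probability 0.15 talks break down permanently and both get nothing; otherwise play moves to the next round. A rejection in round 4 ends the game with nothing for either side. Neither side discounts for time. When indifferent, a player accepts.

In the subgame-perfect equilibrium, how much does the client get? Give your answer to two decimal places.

44.50

Round 4 (the client proposes): the contractor will accept anything ≥ 0, so the client offers 0 and keeps 60.
Round 3 (the contractor proposes): rejecting gives the client an expected 0.85 × 60 = 51. The contractor offers 51 and keeps 60 − 51 = 9.
Round 2 (the client proposes): rejecting gives the contractor an expected 0.85 × 9 = 7.65. The client offers 7.65 and keeps 60 − 7.65 = 52.35.
Round 1 (the contractor proposes): rejecting gives the client an expected 0.85 × 52.35 = 44.4975. The contractor offers 44.4975 and keeps 60 − 44.4975 = 15.5025.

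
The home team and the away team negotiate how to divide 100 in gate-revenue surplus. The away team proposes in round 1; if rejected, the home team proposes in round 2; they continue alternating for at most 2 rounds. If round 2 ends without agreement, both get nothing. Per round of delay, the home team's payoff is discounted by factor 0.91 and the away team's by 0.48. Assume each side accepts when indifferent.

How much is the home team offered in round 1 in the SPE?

91

Round 2 (the home team proposes): rejection yields 0 for the away team; the home team offers 0 and keeps 100.
Round 1 (the away team proposes): the home team can get 100 next round, worth 0.91 × 100 = 91 now. The away team offers 91 and keeps 100 − 91 = 9.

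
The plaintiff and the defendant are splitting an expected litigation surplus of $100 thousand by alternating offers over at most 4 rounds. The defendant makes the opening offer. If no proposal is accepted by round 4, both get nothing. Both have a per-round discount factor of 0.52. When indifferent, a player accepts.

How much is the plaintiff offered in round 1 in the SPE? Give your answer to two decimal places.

39.02

Round 4 (the plaintiff proposes): rejection yields 0 for the defendant; the plaintiff offers 0 and keeps 100.
Round 3 (the defendant proposes): the plaintiff can get 100 next round, worth 0.52 × 100 = 52 now, so the defendant offers 52, keeping 48.
Round 2 (the plaintiff proposes): the defendant can get 48 next round, worth 0.52 × 48 = 24.96 now; the plaintiff offers that and keeps 75.04.
Round 1 (the defendant proposes): the plaintiff can get 75.04 next round, worth 0.52 × 75.04 = 39.0208 now, so the defendant offers 39.0208, keeping 60.9792.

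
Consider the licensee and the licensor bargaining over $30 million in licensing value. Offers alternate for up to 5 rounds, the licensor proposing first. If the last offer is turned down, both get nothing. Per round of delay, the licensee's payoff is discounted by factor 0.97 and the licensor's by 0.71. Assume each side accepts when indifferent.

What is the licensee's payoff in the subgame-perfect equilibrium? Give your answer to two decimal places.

14.25

Work backward from the last round.
Round 5 (the licensor proposes): rejection yields 0 for the licensee; the licensor offers 0 and keeps 30.
Round 4 (the licensee proposes): the licensor can get 30 next round, worth 0.71 × 30 = 21.3 now. The licensee offers 21.3 and keeps 30 − 21.3 = 8.7.
Round 3 (the licensor proposes): the licensee can get 8.7 next round, worth 0.97 × 8.7 = 8.439 now. The licensor offers 8.439 and keeps 30 − 8.439 = 21.561.
Round 2 (the licensee proposes): the licensor can get 21.561 next round, worth 0.71 × 21.561 = 15.30831 now, so the licensee offers 15.30831, keeping 14.69169.
Round 1 (the licensor proposes): the licensee can get 14.69169 next round, worth 0.97 × 14.69169 = 14.2509393 now; the licensor offers that and keeps 15.7490607.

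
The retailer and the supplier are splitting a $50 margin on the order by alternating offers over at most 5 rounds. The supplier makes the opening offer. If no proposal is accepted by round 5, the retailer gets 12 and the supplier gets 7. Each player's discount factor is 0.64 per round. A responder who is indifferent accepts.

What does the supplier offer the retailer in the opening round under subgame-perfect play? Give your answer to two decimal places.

18.25

Round 5 (the supplier proposes): the retailer gets 12 if talks fail, so the supplier offers 12 and keeps 38.
Round 4 (the retailer proposes): the supplier can get 38 next round, worth 0.64 × 38 = 24.32 now, so the retailer offers 24.32, keeping 25.68.
Round 3 (the supplier proposes): the retailer can get 25.68 next round, worth 0.64 × 25.68 = 16.4352 now, so the supplier offers 16.4352, keeping 33.5648.
Round 2 (the retailer proposes): the supplier can get 33.5648 next round, worth 0.64 × 33.5648 = 21.481472 now; the retailer offers that and keeps 28.518528.
Round 1 (the supplier proposes): the retailer can get 28.518528 next round, worth 0.64 × 28.518528 = 18.25185792 now. The supplier offers 18.25185792 and keeps 50 − 18.25185792 = 31.74814208.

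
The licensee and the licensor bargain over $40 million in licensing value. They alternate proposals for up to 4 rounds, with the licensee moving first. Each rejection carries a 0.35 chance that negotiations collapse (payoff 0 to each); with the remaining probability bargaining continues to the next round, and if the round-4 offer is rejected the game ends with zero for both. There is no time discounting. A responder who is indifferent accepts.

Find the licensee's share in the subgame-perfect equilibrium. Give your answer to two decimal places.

Round 4 (the licensor proposes): the licensee will accept anything ≥ 0, so the licensor offers 0 and keeps 40.
Round 3 (the licensee proposes): rejecting gives the licensor an expected 0.65 × 40 = 26; the licensee offers that and keeps 14.
Round 2 (the licensor proposes): rejecting gives the licensee an expected 0.65 × 14 = 9.1; the licensor offers that and keeps 30.9.
Round 1 (the licensee proposes): rejecting gives the licensor an expected 0.65 × 30.9 = 20.085, so the licensee offers 20.085, keeping 19.915.

19.92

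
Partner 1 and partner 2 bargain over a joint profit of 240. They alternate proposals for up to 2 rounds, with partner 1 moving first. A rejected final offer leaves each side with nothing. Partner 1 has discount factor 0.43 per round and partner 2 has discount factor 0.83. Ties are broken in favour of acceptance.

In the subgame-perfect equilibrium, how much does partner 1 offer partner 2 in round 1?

Work backward from the last round.
Round 2 (partner 2 proposes): partner 1 will accept anything ≥ 0, so partner 2 offers 0 and keeps 240.
Round 1 (partner 1 proposes): partner 2 can get 240 next round, worth 0.83 × 240 = 199.2 now; partner 1 offers that and keeps 40.8.

199.2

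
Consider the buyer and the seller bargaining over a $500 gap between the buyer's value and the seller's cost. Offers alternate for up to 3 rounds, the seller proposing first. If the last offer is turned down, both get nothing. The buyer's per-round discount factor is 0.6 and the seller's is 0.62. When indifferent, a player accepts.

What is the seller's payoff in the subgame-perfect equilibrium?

386

Solve by backward induction from round 3.
Round 3 (the seller proposes): rejection yields 0 for the buyer; the seller offers 0 and keeps 500.
Round 2 (the buyer proposes): the seller can get 500 next round, worth 0.62 × 500 = 310 now. The buyer offers 310 and keeps 500 − 310 = 190.
Round 1 (the seller proposes): the buyer can get 190 next round, worth 0.6 × 190 = 114 now; the seller offers that and keeps 386.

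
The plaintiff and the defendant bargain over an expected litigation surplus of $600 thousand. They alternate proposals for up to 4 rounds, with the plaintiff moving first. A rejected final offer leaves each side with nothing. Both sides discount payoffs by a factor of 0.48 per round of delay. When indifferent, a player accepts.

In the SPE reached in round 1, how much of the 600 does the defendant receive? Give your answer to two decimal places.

Round 4 (the defendant proposes): rejection yields 0 for the plaintiff; the defendant offers 0 and keeps 600.
Round 3 (the plaintiff proposes): the defendant can get 600 next round, worth 0.48 × 600 = 288 now, so the plaintiff offers 288, keeping 312.
Round 2 (the defendant proposes): the plaintiff can get 312 next round, worth 0.48 × 312 = 149.76 now. The defendant offers 149.76 and keeps 600 − 149.76 = 450.24.
Round 1 (the plaintiff proposes): the defendant can get 450.24 next round, worth 0.48 × 450.24 = 216.1152 now; the plaintiff offers that and keeps 383.8848.

216.12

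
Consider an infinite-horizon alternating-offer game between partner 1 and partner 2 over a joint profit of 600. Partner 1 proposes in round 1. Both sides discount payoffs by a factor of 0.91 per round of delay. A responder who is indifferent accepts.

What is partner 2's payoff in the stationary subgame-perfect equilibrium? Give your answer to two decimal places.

285.86

Let x be partner 1's share when partner 1 proposes and y be partner 2's share when partner 2 proposes.
Partner 2 accepts iff offered ≥ 0.91·y, so x = 600 − 0.91y. Symmetrically y = 600 − 0.91x.
Substituting: x = 600 − 0.91(600 − 0.91x), giving x(1 − 0.91·0.91) = 600(1 − 0.91).
So x = 600 × 0.09 / 0.1719 ≈ 314.1361, and partner 2 receives 600 − x ≈ 285.8639.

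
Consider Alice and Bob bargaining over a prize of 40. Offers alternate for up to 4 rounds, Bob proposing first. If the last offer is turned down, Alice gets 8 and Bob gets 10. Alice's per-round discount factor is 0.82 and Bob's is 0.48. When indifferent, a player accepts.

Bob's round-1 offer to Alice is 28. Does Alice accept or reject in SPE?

Work out Alice's continuation value if the offer is rejected.
Round 4 (Alice proposes): Bob gets 10 if talks fail, so Alice offers 10 and keeps 30.
Round 3 (Bob proposes): Alice can get 30 next round, worth 0.82 × 30 = 24.6 now. Bob offers 24.6 and keeps 40 − 24.6 = 15.4.
Round 2 (Alice proposes): Bob can get 15.4 next round, worth 0.48 × 15.4 = 7.392 now. Alice offers 7.392 and keeps 40 − 7.392 = 32.608.
So by rejecting in round 1, Alice gets 32.608 next round, worth 0.82 × 32.608 = 26.73856 now.
Offer 28 ≥ 26.73856, so Alice accepts.

Accept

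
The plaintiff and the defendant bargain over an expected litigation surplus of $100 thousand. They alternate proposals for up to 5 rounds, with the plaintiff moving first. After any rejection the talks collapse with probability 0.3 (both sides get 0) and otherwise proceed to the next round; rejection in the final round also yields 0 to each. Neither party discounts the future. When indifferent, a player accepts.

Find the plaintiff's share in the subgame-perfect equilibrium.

By backward induction:
Round 5 (the plaintiff proposes): rejection yields 0 for the defendant; the plaintiff offers 0 and keeps 100.
Round 4 (the defendant proposes): rejecting gives the plaintiff an expected 0.7 × 100 = 70. The defendant offers 70 and keeps 100 − 70 = 30.
Round 3 (the plaintiff proposes): rejecting gives the defendant an expected 0.7 × 30 = 21. The plaintiff offers 21 and keeps 100 − 21 = 79.
Round 2 (the defendant proposes): rejecting gives the plaintiff an expected 0.7 × 79 = 55.3. The defendant offers 55.3 and keeps 100 − 55.3 = 44.7.
Round 1 (the plaintiff proposes): rejecting gives the defendant an expected 0.7 × 44.7 = 31.29, so the plaintiff offers 31.29, keeping 68.71.

68.71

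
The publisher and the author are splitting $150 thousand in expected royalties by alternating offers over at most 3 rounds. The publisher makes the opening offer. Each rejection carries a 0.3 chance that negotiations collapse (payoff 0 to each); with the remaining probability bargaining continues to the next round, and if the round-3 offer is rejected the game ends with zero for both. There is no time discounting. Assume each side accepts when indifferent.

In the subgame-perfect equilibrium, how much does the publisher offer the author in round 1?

Round 3 (the publisher proposes): rejection yields 0 for the author; the publisher offers 0 and keeps 150.
Round 2 (the author proposes): rejecting gives the publisher an expected 0.7 × 150 = 105; the author offers that and keeps 45.
Round 1 (the publisher proposes): rejecting gives the author an expected 0.7 × 45 = 31.5, so the publisher offers 31.5, keeping 118.5.

31.5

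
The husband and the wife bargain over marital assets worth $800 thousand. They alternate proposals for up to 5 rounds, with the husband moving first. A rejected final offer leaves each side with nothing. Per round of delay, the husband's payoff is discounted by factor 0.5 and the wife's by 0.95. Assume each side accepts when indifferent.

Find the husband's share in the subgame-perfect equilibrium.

239.5

Round 5 (the husband proposes): the wife will accept anything ≥ 0, so the husband offers 0 and keeps 800.
Round 4 (the wife proposes): the husband can get 800 next round, worth 0.5 × 800 = 400 now. The wife offers 400 and keeps 800 − 400 = 400.
Round 3 (the husband proposes): the wife can get 400 next round, worth 0.95 × 400 = 380 now; the husband offers that and keeps 420.
Round 2 (the wife proposes): the husband can get 420 next round, worth 0.5 × 420 = 210 now, so the wife offers 210, keeping 590.
Round 1 (the husband proposes): the wife can get 590 next round, worth 0.95 × 590 = 560.5 now, so the husband offers 560.5, keeping 239.5.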